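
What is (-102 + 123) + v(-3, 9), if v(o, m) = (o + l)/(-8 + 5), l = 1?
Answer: 65/3 ≈ 21.667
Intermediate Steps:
v(o, m) = -⅓ - o/3 (v(o, m) = (o + 1)/(-8 + 5) = (1 + o)/(-3) = (1 + o)*(-⅓) = -⅓ - o/3)
(-102 + 123) + v(-3, 9) = (-102 + 123) + (-⅓ - ⅓*(-3)) = 21 + (-⅓ + 1) = 21 + ⅔ = 65/3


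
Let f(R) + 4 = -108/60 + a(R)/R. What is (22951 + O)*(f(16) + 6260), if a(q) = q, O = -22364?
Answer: 18359012/5 ≈ 3.6718e+6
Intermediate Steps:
f(R) = -24/5 (f(R) = -4 + (-108/60 + R/R) = -4 + (-108*1/60 + 1) = -4 + (-9/5 + 1) = -4 - ⅘ = -24/5)
(22951 + O)*(f(16) + 6260) = (22951 - 22364)*(-24/5 + 6260) = 587*(31276/5) = 18359012/5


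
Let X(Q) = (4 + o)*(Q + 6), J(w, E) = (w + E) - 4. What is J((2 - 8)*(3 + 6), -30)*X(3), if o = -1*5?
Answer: 792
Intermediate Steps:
o = -5
J(w, E) = -4 + E + w (J(w, E) = (E + w) - 4 = -4 + E + w)
X(Q) = -6 - Q (X(Q) = (4 - 5)*(Q + 6) = -(6 + Q) = -6 - Q)
J((2 - 8)*(3 + 6), -30)*X(3) = (-4 - 30 + (2 - 8)*(3 + 6))*(-6 - 1*3) = (-4 - 30 - 6*9)*(-6 - 3) = (-4 - 30 - 54)*(-9) = -88*(-9) = 792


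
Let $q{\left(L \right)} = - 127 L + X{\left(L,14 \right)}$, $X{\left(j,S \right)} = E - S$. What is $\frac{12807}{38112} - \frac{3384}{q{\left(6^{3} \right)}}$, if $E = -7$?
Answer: $\frac{53395731}{116254304} \approx 0.4593$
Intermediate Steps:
$X{\left(j,S \right)} = -7 - S$
$q{\left(L \right)} = -21 - 127 L$ ($q{\left(L \right)} = - 127 L - 21 = -21 - 127 L$)
$\frac{12807}{38112} - \frac{3384}{q{\left(6^{3} \right)}} = \frac{12807}{38112} - \frac{3384}{-21 - 127 \cdot 6^{3}} = 12807 \cdot \frac{1}{38112} - \frac{3384}{-21 - 27432} = \frac{4269}{12704} - \frac{3384}{-21 - 27432} = \frac{4269}{12704} - \frac{3384}{-27453} = \frac{4269}{12704} - - \frac{1128}{9151} = \frac{4269}{12704} + \frac{1128}{9151} = \frac{53395731}{116254304}$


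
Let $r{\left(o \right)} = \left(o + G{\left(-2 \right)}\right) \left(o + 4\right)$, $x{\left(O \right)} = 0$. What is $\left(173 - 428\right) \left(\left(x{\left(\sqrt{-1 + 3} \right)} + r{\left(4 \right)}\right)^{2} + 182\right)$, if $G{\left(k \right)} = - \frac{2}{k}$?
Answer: $-454410$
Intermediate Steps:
$r{\left(o \right)} = \left(1 + o\right) \left(4 + o\right)$ ($r{\left(o \right)} = \left(o - \frac{2}{-2}\right) \left(o + 4\right) = \left(o - -1\right) \left(4 + o\right) = \left(o + 1\right) \left(4 + o\right) = \left(1 + o\right) \left(4 + o\right)$)
$\left(173 - 428\right) \left(\left(x{\left(\sqrt{-1 + 3} \right)} + r{\left(4 \right)}\right)^{2} + 182\right) = \left(173 - 428\right) \left(\left(0 + \left(4 + 4^{2} + 5 \cdot 4\right)\right)^{2} + 182\right) = - 255 \left(\left(0 + \left(4 + 16 + 20\right)\right)^{2} + 182\right) = - 255 \left(\left(0 + 40\right)^{2} + 182\right) = - 255 \left(40^{2} + 182\right) = - 255 \left(1600 + 182\right) = \left(-255\right) 1782 = -454410$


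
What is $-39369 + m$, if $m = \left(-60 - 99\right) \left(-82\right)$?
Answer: $-26331$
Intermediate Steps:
$m = 13038$ ($m = \left(-159\right) \left(-82\right) = 13038$)
$-39369 + m = -39369 + 13038 = -26331$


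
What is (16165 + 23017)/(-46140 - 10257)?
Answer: -3562/5127 ≈ -0.69475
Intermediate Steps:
(16165 + 23017)/(-46140 - 10257) = 39182/(-56397) = 39182*(-1/56397) = -3562/5127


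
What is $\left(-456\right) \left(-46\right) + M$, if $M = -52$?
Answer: $20924$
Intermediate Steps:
$\left(-456\right) \left(-46\right) + M = \left(-456\right) \left(-46\right) - 52 = 20976 - 52 = 20924$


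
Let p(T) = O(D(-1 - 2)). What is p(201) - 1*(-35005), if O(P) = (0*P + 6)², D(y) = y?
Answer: 35041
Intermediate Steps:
O(P) = 36 (O(P) = (0 + 6)² = 6² = 36)
p(T) = 36
p(201) - 1*(-35005) = 36 - 1*(-35005) = 36 + 35005 = 35041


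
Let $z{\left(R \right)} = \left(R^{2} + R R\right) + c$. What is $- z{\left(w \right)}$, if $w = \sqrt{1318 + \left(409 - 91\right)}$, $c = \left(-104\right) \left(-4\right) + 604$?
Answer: $-4292$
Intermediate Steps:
$c = 1020$ ($c = 416 + 604 = 1020$)
$w = 2 \sqrt{409}$ ($w = \sqrt{1318 + 318} = \sqrt{1636} = 2 \sqrt{409} \approx 40.448$)
$z{\left(R \right)} = 1020 + 2 R^{2}$ ($z{\left(R \right)} = \left(R^{2} + R R\right) + 1020 = \left(R^{2} + R^{2}\right) + 1020 = 2 R^{2} + 1020 = 1020 + 2 R^{2}$)
$- z{\left(w \right)} = - (1020 + 2 \left(2 \sqrt{409}\right)^{2}) = - (1020 + 2 \cdot 1636) = - (1020 + 3272) = \left(-1\right) 4292 = -4292$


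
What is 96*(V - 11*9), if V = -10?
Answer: -10464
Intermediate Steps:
96*(V - 11*9) = 96*(-10 - 11*9) = 96*(-10 - 99) = 96*(-109) = -10464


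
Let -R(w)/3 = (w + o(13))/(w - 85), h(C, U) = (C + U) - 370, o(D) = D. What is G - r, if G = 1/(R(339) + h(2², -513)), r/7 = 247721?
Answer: -194492445694/112161 ≈ -1.7340e+6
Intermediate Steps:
r = 1734047 (r = 7*247721 = 1734047)
h(C, U) = -370 + C + U
R(w) = -3*(13 + w)/(-85 + w) (R(w) = -3*(w + 13)/(w - 85) = -3*(13 + w)/(-85 + w))
G = -127/112161 (G = 1/(3*(-13 - 1*339)/(-85 + 339) + (-370 + 2² - 513)) = 1/(3*(-13 - 339)/254 + (-370 + 4 - 513)) = 1/(3*(1/254)*(-352) - 879) = 1/(-528/127 - 879) = 1/(-112161/127) = -127/112161 ≈ -0.0011323)
G - r = -127/112161 - 1*1734047 = -127/112161 - 1734047 = -194492445694/112161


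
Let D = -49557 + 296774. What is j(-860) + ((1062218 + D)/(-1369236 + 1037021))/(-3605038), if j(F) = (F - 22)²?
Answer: 186335777746086503/239529539834 ≈ 7.7792e+5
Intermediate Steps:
D = 247217
j(F) = (-22 + F)²
j(-860) + ((1062218 + D)/(-1369236 + 1037021))/(-3605038) = (-22 - 860)² + ((1062218 + 247217)/(-1369236 + 1037021))/(-3605038) = (-882)² + (1309435/(-332215))*(-1/3605038) = 777924 + (1309435*(-1/332215))*(-1/3605038) = 777924 - 261887/66443*(-1/3605038) = 777924 + 261887/239529539834 = 186335777746086503/239529539834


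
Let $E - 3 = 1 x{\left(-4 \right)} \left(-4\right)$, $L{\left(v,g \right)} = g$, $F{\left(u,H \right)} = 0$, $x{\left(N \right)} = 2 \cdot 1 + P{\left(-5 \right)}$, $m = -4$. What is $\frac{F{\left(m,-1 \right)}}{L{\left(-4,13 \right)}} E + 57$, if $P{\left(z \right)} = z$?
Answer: $57$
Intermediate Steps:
$x{\left(N \right)} = -3$ ($x{\left(N \right)} = 2 \cdot 1 - 5 = 2 - 5 = -3$)
$E = 15$ ($E = 3 + 1 \left(-3\right) \left(-4\right) = 3 - -12 = 3 + 12 = 15$)
$\frac{F{\left(m,-1 \right)}}{L{\left(-4,13 \right)}} E + 57 = \frac{0}{13} \cdot 15 + 57 = 0 \cdot \frac{1}{13} \cdot 15 + 57 = 0 \cdot 15 + 57 = 0 + 57 = 57$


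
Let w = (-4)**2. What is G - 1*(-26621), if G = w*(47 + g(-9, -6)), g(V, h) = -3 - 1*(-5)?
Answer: 27405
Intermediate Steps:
w = 16
g(V, h) = 2 (g(V, h) = -3 + 5 = 2)
G = 784 (G = 16*(47 + 2) = 16*49 = 784)
G - 1*(-26621) = 784 - 1*(-26621) = 784 + 26621 = 27405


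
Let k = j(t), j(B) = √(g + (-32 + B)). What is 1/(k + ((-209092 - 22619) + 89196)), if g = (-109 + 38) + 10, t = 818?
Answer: -28503/4062104900 - √29/4062104900 ≈ -7.0181e-6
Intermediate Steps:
g = -61 (g = -71 + 10 = -61)
j(B) = √(-93 + B) (j(B) = √(-61 + (-32 + B)) = √(-93 + B))
k = 5*√29 (k = √(-93 + 818) = √725 = 5*√29 ≈ 26.926)
1/(k + ((-209092 - 22619) + 89196)) = 1/(5*√29 + ((-209092 - 22619) + 89196)) = 1/(5*√29 + (-231711 + 89196)) = 1/(5*√29 - 142515) = 1/(-142515 + 5*√29)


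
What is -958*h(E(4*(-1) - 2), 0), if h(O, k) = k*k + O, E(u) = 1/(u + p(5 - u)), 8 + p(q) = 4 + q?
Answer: -958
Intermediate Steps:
p(q) = -4 + q (p(q) = -8 + (4 + q) = -4 + q)
E(u) = 1 (E(u) = 1/(u + (-4 + (5 - u))) = 1/(u + (1 - u)) = 1/1 = 1)
h(O, k) = O + k² (h(O, k) = k² + O = O + k²)
-958*h(E(4*(-1) - 2), 0) = -958*(1 + 0²) = -958*(1 + 0) = -958*1 = -958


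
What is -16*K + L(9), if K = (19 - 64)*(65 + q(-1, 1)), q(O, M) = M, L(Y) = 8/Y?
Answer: 427688/9 ≈ 47521.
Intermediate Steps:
K = -2970 (K = (19 - 64)*(65 + 1) = -45*66 = -2970)
-16*K + L(9) = -16*(-2970) + 8/9 = 47520 + 8*(⅑) = 47520 + 8/9 = 427688/9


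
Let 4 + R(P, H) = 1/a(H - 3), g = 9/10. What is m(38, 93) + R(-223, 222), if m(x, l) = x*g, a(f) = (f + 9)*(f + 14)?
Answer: 8021729/265620 ≈ 30.200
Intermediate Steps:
g = 9/10 (g = 9*(1/10) = 9/10 ≈ 0.90000)
a(f) = (9 + f)*(14 + f)
R(P, H) = -4 + 1/(57 + (-3 + H)**2 + 23*H) (R(P, H) = -4 + 1/(126 + (H - 3)**2 + 23*(H - 3)) = -4 + 1/(126 + (-3 + H)**2 + 23*(-3 + H)) = -4 + 1/(126 + (-3 + H)**2 + (-69 + 23*H)) = -4 + 1/(57 + (-3 + H)**2 + 23*H))
m(x, l) = 9*x/10 (m(x, l) = x*(9/10) = 9*x/10)
m(38, 93) + R(-223, 222) = (9/10)*38 + (-263 - 68*222 - 4*222**2)/(66 + 222**2 + 17*222) = 171/5 + (-263 - 15096 - 4*49284)/(66 + 49284 + 3774) = 171/5 + (-263 - 15096 - 197136)/53124 = 171/5 + (1/53124)*(-212495) = 171/5 - 212495/53124 = 8021729/265620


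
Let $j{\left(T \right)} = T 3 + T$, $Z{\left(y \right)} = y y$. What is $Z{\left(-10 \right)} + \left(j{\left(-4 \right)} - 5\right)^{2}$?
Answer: $541$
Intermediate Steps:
$Z{\left(y \right)} = y^{2}$
$j{\left(T \right)} = 4 T$ ($j{\left(T \right)} = 3 T + T = 4 T$)
$Z{\left(-10 \right)} + \left(j{\left(-4 \right)} - 5\right)^{2} = \left(-10\right)^{2} + \left(4 \left(-4\right) - 5\right)^{2} = 100 + \left(-16 - 5\right)^{2} = 100 + \left(-21\right)^{2} = 100 + 441 = 541$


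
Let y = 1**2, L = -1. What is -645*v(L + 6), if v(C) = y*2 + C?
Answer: -4515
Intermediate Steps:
y = 1
v(C) = 2 + C (v(C) = 1*2 + C = 2 + C)
-645*v(L + 6) = -645*(2 + (-1 + 6)) = -645*(2 + 5) = -645*7 = -4515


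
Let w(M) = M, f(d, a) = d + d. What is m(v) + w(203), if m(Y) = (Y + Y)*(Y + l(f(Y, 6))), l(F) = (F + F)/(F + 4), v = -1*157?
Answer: 7574059/155 ≈ 48865.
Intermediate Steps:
v = -157
f(d, a) = 2*d
l(F) = 2*F/(4 + F) (l(F) = (2*F)/(4 + F) = 2*F/(4 + F))
m(Y) = 2*Y*(Y + 4*Y/(4 + 2*Y)) (m(Y) = (Y + Y)*(Y + 2*(2*Y)/(4 + 2*Y)) = (2*Y)*(Y + 4*Y/(4 + 2*Y)) = 2*Y*(Y + 4*Y/(4 + 2*Y)))
m(v) + w(203) = 2*(-157)²*(4 - 157)/(2 - 157) + 203 = 2*24649*(-153)/(-155) + 203 = 2*24649*(-1/155)*(-153) + 203 = 7542594/155 + 203 = 7574059/155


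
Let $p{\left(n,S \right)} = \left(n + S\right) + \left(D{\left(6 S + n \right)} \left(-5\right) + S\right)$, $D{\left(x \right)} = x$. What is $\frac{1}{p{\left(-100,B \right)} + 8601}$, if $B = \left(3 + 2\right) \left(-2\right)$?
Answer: $\frac{1}{9281} \approx 0.00010775$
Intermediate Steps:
$B = -10$ ($B = 5 \left(-2\right) = -10$)
$p{\left(n,S \right)} = - 28 S - 4 n$ ($p{\left(n,S \right)} = \left(n + S\right) + \left(\left(6 S + n\right) \left(-5\right) + S\right) = \left(S + n\right) + \left(\left(n + 6 S\right) \left(-5\right) + S\right) = \left(S + n\right) - \left(5 n + 29 S\right) = - 28 S - 4 n$)
$\frac{1}{p{\left(-100,B \right)} + 8601} = \frac{1}{\left(\left(-28\right) \left(-10\right) - -400\right) + 8601} = \frac{1}{\left(280 + 400\right) + 8601} = \frac{1}{680 + 8601} = \frac{1}{9281}$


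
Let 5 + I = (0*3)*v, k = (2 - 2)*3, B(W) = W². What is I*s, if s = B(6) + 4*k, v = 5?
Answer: -180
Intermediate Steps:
k = 0 (k = 0*3 = 0)
s = 36 (s = 6² + 4*0 = 36 + 0 = 36)
I = -5 (I = -5 + (0*3)*5 = -5 + 0*5 = -5 + 0 = -5)
I*s = -5*36 = -180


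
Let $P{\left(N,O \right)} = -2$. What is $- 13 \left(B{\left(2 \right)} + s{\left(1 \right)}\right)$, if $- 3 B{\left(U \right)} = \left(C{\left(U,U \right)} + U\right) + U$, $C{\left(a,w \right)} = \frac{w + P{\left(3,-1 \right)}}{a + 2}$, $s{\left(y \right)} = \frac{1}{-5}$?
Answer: $\frac{299}{15} \approx 19.933$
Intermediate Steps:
$s{\left(y \right)} = - \frac{1}{5}$
$C{\left(a,w \right)} = \frac{-2 + w}{2 + a}$ ($C{\left(a,w \right)} = \frac{w - 2}{a + 2} = \frac{-2 + w}{2 + a}$)
$B{\left(U \right)} = - \frac{2 U}{3} - \frac{-2 + U}{3 \left(2 + U\right)}$ ($B{\left(U \right)} = - \frac{\left(\frac{-2 + U}{2 + U} + U\right) + U}{3} = - \frac{\left(U + \frac{-2 + U}{2 + U}\right) + U}{3} = - \frac{2 U + \frac{-2 + U}{2 + U}}{3} = - \frac{2 U}{3} - \frac{-2 + U}{3 \left(2 + U\right)}$)
$- 13 \left(B{\left(2 \right)} + s{\left(1 \right)}\right) = - 13 \left(\frac{2 - 2 - 4 \left(2 + 2\right)}{3 \left(2 + 2\right)} - \frac{1}{5}\right) = - 13 \left(\frac{2 - 2 - 4 \cdot 4}{3 \cdot 4} - \frac{1}{5}\right) = - 13 \left(\frac{1}{3} \cdot \frac{1}{4} \left(2 - 2 - 16\right) - \frac{1}{5}\right) = - 13 \left(\frac{1}{3} \cdot \frac{1}{4} \left(-16\right) - \frac{1}{5}\right) = - 13 \left(- \frac{4}{3} - \frac{1}{5}\right) = \left(-13\right) \left(- \frac{23}{15}\right) = \frac{299}{15}$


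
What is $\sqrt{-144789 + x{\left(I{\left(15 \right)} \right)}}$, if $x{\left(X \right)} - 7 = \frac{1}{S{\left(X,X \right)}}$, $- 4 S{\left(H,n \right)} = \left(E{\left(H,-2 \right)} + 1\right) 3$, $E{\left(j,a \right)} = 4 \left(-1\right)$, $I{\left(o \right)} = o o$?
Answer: $\frac{i \sqrt{1303034}}{3} \approx 380.5 i$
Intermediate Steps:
$I{\left(o \right)} = o^{2}$
$E{\left(j,a \right)} = -4$
$S{\left(H,n \right)} = \frac{9}{4}$ ($S{\left(H,n \right)} = - \frac{\left(-4 + 1\right) 3}{4} = - \frac{\left(-3\right) 3}{4} = \left(- \frac{1}{4}\right) \left(-9\right) = \frac{9}{4}$)
$x{\left(X \right)} = \frac{67}{9}$ ($x{\left(X \right)} = 7 + \frac{1}{\frac{9}{4}} = 7 + \frac{4}{9} = \frac{67}{9}$)
$\sqrt{-144789 + x{\left(I{\left(15 \right)} \right)}} = \sqrt{-144789 + \frac{67}{9}} = \sqrt{- \frac{1303034}{9}} = \frac{i \sqrt{1303034}}{3}$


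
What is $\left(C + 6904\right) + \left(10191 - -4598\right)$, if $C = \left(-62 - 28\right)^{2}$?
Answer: $29793$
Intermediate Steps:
$C = 8100$ ($C = \left(-90\right)^{2} = 8100$)
$\left(C + 6904\right) + \left(10191 - -4598\right) = \left(8100 + 6904\right) + \left(10191 - -4598\right) = 15004 + \left(10191 + 4598\right) = 15004 + 14789 = 29793$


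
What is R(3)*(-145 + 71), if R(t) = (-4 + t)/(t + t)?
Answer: 37/3 ≈ 12.333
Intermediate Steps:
R(t) = (-4 + t)/(2*t) (R(t) = (-4 + t)/((2*t)) = (-4 + t)*(1/(2*t)) = (-4 + t)/(2*t))
R(3)*(-145 + 71) = ((½)*(-4 + 3)/3)*(-145 + 71) = ((½)*(⅓)*(-1))*(-74) = -⅙*(-74) = 37/3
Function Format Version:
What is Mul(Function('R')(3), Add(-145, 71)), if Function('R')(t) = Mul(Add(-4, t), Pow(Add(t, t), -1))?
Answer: Rational(37, 3) ≈ 12.333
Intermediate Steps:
Function('R')(t) = Mul(Rational(1, 2), Pow(t, -1), Add(-4, t)) (Function('R')(t) = Mul(Add(-4, t), Pow(Mul(2, t), -1)) = Mul(Add(-4, t), Mul(Rational(1, 2), Pow(t, -1))) = Mul(Rational(1, 2), Pow(t, -1), Add(-4, t)))
Mul(Function('R')(3), Add(-145, 71)) = Mul(Mul(Rational(1, 2), Pow(3, -1), Add(-4, 3)), Add(-145, 71)) = Mul(Mul(Rational(1, 2), Rational(1, 3), -1), -74) = Mul(Rational(-1, 6), -74) = Rational(37, 3)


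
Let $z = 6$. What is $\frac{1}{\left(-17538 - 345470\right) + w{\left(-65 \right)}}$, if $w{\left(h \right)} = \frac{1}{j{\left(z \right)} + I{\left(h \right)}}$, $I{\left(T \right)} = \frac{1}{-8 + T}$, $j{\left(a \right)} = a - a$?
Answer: $- \frac{1}{363081} \approx -2.7542 \cdot 10^{-6}$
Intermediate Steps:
$j{\left(a \right)} = 0$
$w{\left(h \right)} = -8 + h$ ($w{\left(h \right)} = \frac{1}{0 + \frac{1}{-8 + h}} = \frac{1}{\frac{1}{-8 + h}} = -8 + h$)
$\frac{1}{\left(-17538 - 345470\right) + w{\left(-65 \right)}} = \frac{1}{\left(-17538 - 345470\right) - 73} = \frac{1}{-363008 - 73} = \frac{1}{-363081} = - \frac{1}{363081}$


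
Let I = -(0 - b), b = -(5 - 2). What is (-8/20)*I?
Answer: 6/5 ≈ 1.2000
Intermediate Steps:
b = -3 (b = -1*3 = -3)
I = -3 (I = -(0 - 1*(-3)) = -(0 + 3) = -1*3 = -3)
(-8/20)*I = -8/20*(-3) = -8*1/20*(-3) = -2/5*(-3) = 6/5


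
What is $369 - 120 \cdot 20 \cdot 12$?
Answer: $-28431$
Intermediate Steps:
$369 - 120 \cdot 20 \cdot 12 = 369 - 28800 = -28431$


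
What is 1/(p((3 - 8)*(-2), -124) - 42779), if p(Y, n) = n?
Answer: -1/42903 ≈ -2.3308e-5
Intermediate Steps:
1/(p((3 - 8)*(-2), -124) - 42779) = 1/(-124 - 42779) = 1/(-42903) = -1/42903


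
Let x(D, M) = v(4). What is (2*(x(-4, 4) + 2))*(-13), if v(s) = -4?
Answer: 52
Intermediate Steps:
x(D, M) = -4
(2*(x(-4, 4) + 2))*(-13) = (2*(-4 + 2))*(-13) = (2*(-2))*(-13) = -4*(-13) = 52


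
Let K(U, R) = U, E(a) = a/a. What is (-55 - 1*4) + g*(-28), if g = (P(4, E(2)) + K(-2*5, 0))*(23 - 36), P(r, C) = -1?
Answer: -4063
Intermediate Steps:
E(a) = 1
g = 143 (g = (-1 - 2*5)*(23 - 36) = (-1 - 10)*(-13) = -11*(-13) = 143)
(-55 - 1*4) + g*(-28) = (-55 - 1*4) + 143*(-28) = (-55 - 4) - 4004 = -59 - 4004 = -4063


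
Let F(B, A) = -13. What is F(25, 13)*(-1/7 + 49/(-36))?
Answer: 4927/252 ≈ 19.552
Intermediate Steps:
F(25, 13)*(-1/7 + 49/(-36)) = -13*(-1/7 + 49/(-36)) = -13*(-1*1/7 + 49*(-1/36)) = -13*(-1/7 - 49/36) = -13*(-379/252) = 4927/252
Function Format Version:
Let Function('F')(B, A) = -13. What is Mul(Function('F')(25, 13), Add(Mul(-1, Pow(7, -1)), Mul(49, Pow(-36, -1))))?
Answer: Rational(4927, 252) ≈ 19.552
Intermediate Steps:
Mul(Function('F')(25, 13), Add(Mul(-1, Pow(7, -1)), Mul(49, Pow(-36, -1)))) = Mul(-13, Add(Mul(-1, Pow(7, -1)), Mul(49, Pow(-36, -1)))) = Mul(-13, Add(Mul(-1, Rational(1, 7)), Mul(49, Rational(-1, 36)))) = Mul(-13, Add(Rational(-1, 7), Rational(-49, 36))) = Mul(-13, Rational(-379, 252)) = Rational(4927, 252)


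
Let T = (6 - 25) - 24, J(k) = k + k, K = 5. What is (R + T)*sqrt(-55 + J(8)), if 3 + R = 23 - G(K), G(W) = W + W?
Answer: -33*I*sqrt(39) ≈ -206.08*I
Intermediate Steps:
G(W) = 2*W
J(k) = 2*k
T = -43 (T = -19 - 24 = -43)
R = 10 (R = -3 + (23 - 2*5) = -3 + (23 - 1*10) = -3 + (23 - 10) = -3 + 13 = 10)
(R + T)*sqrt(-55 + J(8)) = (10 - 43)*sqrt(-55 + 2*8) = -33*sqrt(-55 + 16) = -33*I*sqrt(39)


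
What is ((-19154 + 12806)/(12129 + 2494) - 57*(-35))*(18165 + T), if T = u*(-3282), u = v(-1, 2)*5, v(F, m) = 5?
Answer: -1863304216245/14623 ≈ -1.2742e+8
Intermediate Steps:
u = 25 (u = 5*5 = 25)
T = -82050 (T = 25*(-3282) = -82050)
((-19154 + 12806)/(12129 + 2494) - 57*(-35))*(18165 + T) = ((-19154 + 12806)/(12129 + 2494) - 57*(-35))*(18165 - 82050) = (-6348/14623 + 1995)*(-63885) = (29166537/14623)*(-63885) = -1863304216245/14623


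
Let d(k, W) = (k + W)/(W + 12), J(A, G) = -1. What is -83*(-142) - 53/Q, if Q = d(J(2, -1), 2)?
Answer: 11044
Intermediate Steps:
d(k, W) = (W + k)/(12 + W)
Q = 1/14 (Q = (2 - 1)/(12 + 2) = 1/14 ≈ 0.071429)
-83*(-142) - 53/Q = -83*(-142) - 53/1/14 = 11786 - 53*14 = 11786 - 742 = 11044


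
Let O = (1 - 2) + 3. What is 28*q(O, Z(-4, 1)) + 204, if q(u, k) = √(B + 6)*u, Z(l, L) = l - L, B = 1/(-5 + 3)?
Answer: 204 + 28*√22 ≈ 335.33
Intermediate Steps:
B = -½ (B = 1/(-2) = -½ ≈ -0.50000)
O = 2 (O = -1 + 3 = 2)
q(u, k) = u*√22/2 (q(u, k) = √(-½ + 6)*u = √(11/2)*u = (√22/2)*u = u*√22/2)
28*q(O, Z(-4, 1)) + 204 = 28*((½)*2*√22) + 204 = 28*√22 + 204 = 204 + 28*√22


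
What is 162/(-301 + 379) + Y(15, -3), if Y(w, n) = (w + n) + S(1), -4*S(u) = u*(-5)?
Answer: 797/52 ≈ 15.327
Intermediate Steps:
S(u) = 5*u/4 (S(u) = -u*(-5)/4 = -(-5)*u/4 = 5*u/4)
Y(w, n) = 5/4 + n + w (Y(w, n) = (w + n) + (5/4)*1 = (n + w) + 5/4 = 5/4 + n + w)
162/(-301 + 379) + Y(15, -3) = 162/(-301 + 379) + (5/4 - 3 + 15) = 162/78 + 53/4 = 162*(1/78) + 53/4 = 27/13 + 53/4 = 797/52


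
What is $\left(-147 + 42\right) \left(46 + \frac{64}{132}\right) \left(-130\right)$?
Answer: $\frac{6979700}{11} \approx 6.3452 \cdot 10^{5}$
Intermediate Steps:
$\left(-147 + 42\right) \left(46 + \frac{64}{132}\right) \left(-130\right) = - 105 \left(46 + 64 \cdot \frac{1}{132}\right) \left(-130\right) = - 105 \left(46 + \frac{16}{33}\right) \left(-130\right) = \left(-105\right) \frac{1534}{33} \left(-130\right) = \left(- \frac{53690}{11}\right) \left(-130\right) = \frac{6979700}{11}$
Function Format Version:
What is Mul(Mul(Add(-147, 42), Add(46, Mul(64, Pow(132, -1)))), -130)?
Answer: Rational(6979700, 11) ≈ 6.3452e+5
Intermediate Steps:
Mul(Mul(Add(-147, 42), Add(46, Mul(64, Pow(132, -1)))), -130) = Mul(Mul(-105, Add(46, Mul(64, Rational(1, 132)))), -130) = Mul(Mul(-105, Add(46, Rational(16, 33))), -130) = Mul(Mul(-105, Rational(1534, 33)), -130) = Mul(Rational(-53690, 11), -130) = Rational(6979700, 11)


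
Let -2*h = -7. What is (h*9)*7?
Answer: 441/2 ≈ 220.50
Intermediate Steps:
h = 7/2 (h = -½*(-7) = 7/2 ≈ 3.5000)
(h*9)*7 = ((7/2)*9)*7 = (63/2)*7 = 441/2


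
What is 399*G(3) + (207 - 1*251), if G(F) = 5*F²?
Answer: 17911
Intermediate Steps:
399*G(3) + (207 - 1*251) = 399*(5*3²) + (207 - 1*251) = 399*(5*9) + (207 - 251) = 399*45 - 44 = 17955 - 44 = 17911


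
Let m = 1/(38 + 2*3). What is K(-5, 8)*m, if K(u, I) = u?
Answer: -5/44 ≈ -0.11364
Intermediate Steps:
m = 1/44 (m = 1/(38 + 6) = 1/44 ≈ 0.022727)
K(-5, 8)*m = -5*1/44 = -5/44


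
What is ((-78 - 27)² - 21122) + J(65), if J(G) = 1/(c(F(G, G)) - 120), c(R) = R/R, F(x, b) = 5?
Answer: -1201544/119 ≈ -10097.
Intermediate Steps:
c(R) = 1
J(G) = -1/119 (J(G) = 1/(1 - 120) = 1/(-119) = -1/119)
((-78 - 27)² - 21122) + J(65) = ((-78 - 27)² - 21122) - 1/119 = ((-105)² - 21122) - 1/119 = (11025 - 21122) - 1/119 = -10097 - 1/119 = -1201544/119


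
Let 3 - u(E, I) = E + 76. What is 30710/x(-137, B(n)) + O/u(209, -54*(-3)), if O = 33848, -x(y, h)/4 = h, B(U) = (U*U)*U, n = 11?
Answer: -47216743/375342 ≈ -125.80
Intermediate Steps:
B(U) = U³ (B(U) = U²*U = U³)
u(E, I) = -73 - E (u(E, I) = 3 - (E + 76) = 3 - (76 + E) = 3 + (-76 - E) = -73 - E)
x(y, h) = -4*h
30710/x(-137, B(n)) + O/u(209, -54*(-3)) = 30710/((-4*11³)) + 33848/(-73 - 1*209) = 30710/((-4*1331)) + 33848/(-73 - 209) = 30710/(-5324) + 33848/(-282) = 30710*(-1/5324) + 33848*(-1/282) = -15355/2662 - 16924/141 = -47216743/375342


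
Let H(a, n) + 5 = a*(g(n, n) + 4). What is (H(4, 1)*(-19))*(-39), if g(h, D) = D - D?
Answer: 8151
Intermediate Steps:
g(h, D) = 0
H(a, n) = -5 + 4*a (H(a, n) = -5 + a*(0 + 4) = -5 + a*4 = -5 + 4*a)
(H(4, 1)*(-19))*(-39) = ((-5 + 4*4)*(-19))*(-39) = ((-5 + 16)*(-19))*(-39) = (11*(-19))*(-39) = -209*(-39) = 8151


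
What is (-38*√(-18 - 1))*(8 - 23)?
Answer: 570*I*√19 ≈ 2484.6*I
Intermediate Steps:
(-38*√(-18 - 1))*(8 - 23) = -38*I*√19*(-15) = 570*I*√19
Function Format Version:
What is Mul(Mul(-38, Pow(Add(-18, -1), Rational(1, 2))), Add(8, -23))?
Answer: Mul(570, I, Pow(19, Rational(1, 2))) ≈ Mul(2484.6, I)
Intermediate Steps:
Mul(Mul(-38, Pow(Add(-18, -1), Rational(1, 2))), Add(8, -23)) = Mul(Mul(-38, Pow(-19, Rational(1, 2))), -15) = Mul(Mul(-38, Mul(I, Pow(19, Rational(1, 2)))), -15) = Mul(Mul(-38, I, Pow(19, Rational(1, 2))), -15) = Mul(570, I, Pow(19, Rational(1, 2)))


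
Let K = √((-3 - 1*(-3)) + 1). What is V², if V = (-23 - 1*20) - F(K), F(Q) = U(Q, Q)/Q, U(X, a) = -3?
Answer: 1600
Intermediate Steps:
K = 1 (K = √((-3 + 3) + 1) = √(0 + 1) = √1 = 1)
F(Q) = -3/Q
V = -40 (V = (-23 - 1*20) - (-3)/1 = (-23 - 20) - (-3) = -43 - 1*(-3) = -43 + 3 = -40)
V² = (-40)² = 1600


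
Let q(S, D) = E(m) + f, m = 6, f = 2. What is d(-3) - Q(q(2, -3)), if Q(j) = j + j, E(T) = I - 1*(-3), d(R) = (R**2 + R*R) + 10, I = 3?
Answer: 12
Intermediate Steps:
d(R) = 10 + 2*R**2 (d(R) = (R**2 + R**2) + 10 = 2*R**2 + 10 = 10 + 2*R**2)
E(T) = 6 (E(T) = 3 - 1*(-3) = 3 + 3 = 6)
q(S, D) = 8 (q(S, D) = 6 + 2 = 8)
Q(j) = 2*j
d(-3) - Q(q(2, -3)) = (10 + 2*(-3)**2) - 2*8 = (10 + 2*9) - 1*16 = (10 + 18) - 16 = 28 - 16 = 12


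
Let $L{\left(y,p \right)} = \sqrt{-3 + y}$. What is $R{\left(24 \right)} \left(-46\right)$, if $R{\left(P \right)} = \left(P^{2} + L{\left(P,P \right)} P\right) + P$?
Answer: $-27600 - 1104 \sqrt{21} \approx -32659.0$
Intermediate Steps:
$R{\left(P \right)} = P + P^{2} + P \sqrt{-3 + P}$ ($R{\left(P \right)} = \left(P^{2} + \sqrt{-3 + P} P\right) + P = \left(P^{2} + P \sqrt{-3 + P}\right) + P = P + P^{2} + P \sqrt{-3 + P}$)
$R{\left(24 \right)} \left(-46\right) = 24 \left(1 + 24 + \sqrt{-3 + 24}\right) \left(-46\right) = 24 \left(1 + 24 + \sqrt{21}\right) \left(-46\right) = 24 \left(25 + \sqrt{21}\right) \left(-46\right) = \left(600 + 24 \sqrt{21}\right) \left(-46\right) = -27600 - 1104 \sqrt{21}$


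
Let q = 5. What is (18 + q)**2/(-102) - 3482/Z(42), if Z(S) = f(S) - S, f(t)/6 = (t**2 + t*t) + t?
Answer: -648007/121142 ≈ -5.3492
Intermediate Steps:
f(t) = 6*t + 12*t**2 (f(t) = 6*((t**2 + t*t) + t) = 6*((t**2 + t**2) + t) = 6*(2*t**2 + t) = 6*(t + 2*t**2) = 6*t + 12*t**2)
Z(S) = -S + 6*S*(1 + 2*S) (Z(S) = 6*S*(1 + 2*S) - S = -S + 6*S*(1 + 2*S))
(18 + q)**2/(-102) - 3482/Z(42) = (18 + 5)**2/(-102) - 3482*1/(42*(5 + 12*42)) = 23**2*(-1/102) - 3482*1/(42*(5 + 504)) = 529*(-1/102) - 3482/(42*509) = -529/102 - 3482/21378 = -529/102 - 3482*1/21378 = -529/102 - 1741/10689 = -648007/121142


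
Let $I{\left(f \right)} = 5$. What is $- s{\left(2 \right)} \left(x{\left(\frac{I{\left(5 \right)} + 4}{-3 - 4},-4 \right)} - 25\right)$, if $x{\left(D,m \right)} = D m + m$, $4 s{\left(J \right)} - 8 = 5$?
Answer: $\frac{2171}{28} \approx 77.536$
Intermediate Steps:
$s{\left(J \right)} = \frac{13}{4}$ ($s{\left(J \right)} = 2 + \frac{1}{4} \cdot 5 = 2 + \frac{5}{4} = \frac{13}{4}$)
$x{\left(D,m \right)} = m + D m$
$- s{\left(2 \right)} \left(x{\left(\frac{I{\left(5 \right)} + 4}{-3 - 4},-4 \right)} - 25\right) = - \frac{13 \left(- 4 \left(1 + \frac{5 + 4}{-3 - 4}\right) - 25\right)}{4} = - \frac{13 \left(- 4 \left(1 + \frac{9}{-7}\right) - 25\right)}{4} = - \frac{13 \left(- 4 \left(1 + 9 \left(- \frac{1}{7}\right)\right) - 25\right)}{4} = - \frac{13 \left(- 4 \left(1 - \frac{9}{7}\right) - 25\right)}{4} = - \frac{13 \left(\left(-4\right) \left(- \frac{2}{7}\right) - 25\right)}{4} = - \frac{13 \left(\frac{8}{7} - 25\right)}{4} = - \frac{13 \left(-167\right)}{4 \cdot 7} = \left(-1\right) \left(- \frac{2171}{28}\right) = \frac{2171}{28}$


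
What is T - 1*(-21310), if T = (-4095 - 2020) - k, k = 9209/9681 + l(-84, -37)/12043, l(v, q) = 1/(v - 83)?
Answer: 295831825394747/19470243261 ≈ 15194.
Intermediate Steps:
l(v, q) = 1/(-83 + v)
k = 18520956148/19470243261 (k = 9209/9681 + 1/(-83 - 84*12043) = 9209*(1/9681) + (1/12043)/(-167) = 9209/9681 - 1/167*1/12043 = 9209/9681 - 1/2011181 = 18520956148/19470243261 ≈ 0.95124)
T = -119079058497163/19470243261 (T = (-4095 - 2020) - 1*18520956148/19470243261 = -6115 - 18520956148/19470243261 = -119079058497163/19470243261 ≈ -6116.0)
T - 1*(-21310) = -119079058497163/19470243261 - 1*(-21310) = -119079058497163/19470243261 + 21310 = 295831825394747/19470243261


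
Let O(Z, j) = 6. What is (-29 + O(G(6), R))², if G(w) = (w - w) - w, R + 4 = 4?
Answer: 529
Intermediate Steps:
R = 0 (R = -4 + 4 = 0)
G(w) = -w (G(w) = 0 - w = -w)
(-29 + O(G(6), R))² = (-29 + 6)² = (-23)² = 529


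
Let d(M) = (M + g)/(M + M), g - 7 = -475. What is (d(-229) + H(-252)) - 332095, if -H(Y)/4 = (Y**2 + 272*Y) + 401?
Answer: -143600165/458 ≈ -3.1354e+5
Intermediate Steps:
g = -468 (g = 7 - 475 = -468)
d(M) = (-468 + M)/(2*M) (d(M) = (M - 468)/(M + M) = (-468 + M)/((2*M)) = (-468 + M)*(1/(2*M)) = (-468 + M)/(2*M))
H(Y) = -1604 - 1088*Y - 4*Y**2 (H(Y) = -4*((Y**2 + 272*Y) + 401) = -4*(401 + Y**2 + 272*Y) = -1604 - 1088*Y - 4*Y**2)
(d(-229) + H(-252)) - 332095 = ((1/2)*(-468 - 229)/(-229) + (-1604 - 1088*(-252) - 4*(-252)**2)) - 332095 = ((1/2)*(-1/229)*(-697) + (-1604 + 274176 - 4*63504)) - 332095 = (697/458 + (-1604 + 274176 - 254016)) - 332095 = (697/458 + 18556) - 332095 = 8499345/458 - 332095 = -143600165/458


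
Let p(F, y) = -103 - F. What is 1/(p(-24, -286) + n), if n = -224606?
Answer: -1/224685 ≈ -4.4507e-6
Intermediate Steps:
1/(p(-24, -286) + n) = 1/((-103 - 1*(-24)) - 224606) = 1/((-103 + 24) - 224606) = 1/(-79 - 224606) = 1/(-224685) = -1/224685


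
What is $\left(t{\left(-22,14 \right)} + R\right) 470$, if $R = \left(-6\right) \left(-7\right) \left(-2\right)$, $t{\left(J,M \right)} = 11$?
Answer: $-34310$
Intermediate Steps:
$R = -84$ ($R = 42 \left(-2\right) = -84$)
$\left(t{\left(-22,14 \right)} + R\right) 470 = \left(11 - 84\right) 470 = \left(-73\right) 470 = -34310$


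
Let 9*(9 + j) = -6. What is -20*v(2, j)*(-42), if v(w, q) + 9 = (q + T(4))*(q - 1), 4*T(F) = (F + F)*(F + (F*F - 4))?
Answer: -623000/3 ≈ -2.0767e+5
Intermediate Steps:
j = -29/3 (j = -9 + (1/9)*(-6) = -9 - 2/3 = -29/3 ≈ -9.6667)
T(F) = F*(-4 + F + F**2)/2 (T(F) = ((F + F)*(F + (F*F - 4)))/4 = ((2*F)*(F + (F**2 - 4)))/4 = ((2*F)*(F + (-4 + F**2)))/4 = ((2*F)*(-4 + F + F**2))/4 = (2*F*(-4 + F + F**2))/4 = F*(-4 + F + F**2)/2)
v(w, q) = -9 + (-1 + q)*(32 + q) (v(w, q) = -9 + (q + (1/2)*4*(-4 + 4 + 4**2))*(q - 1) = -9 + (q + (1/2)*4*(-4 + 4 + 16))*(-1 + q) = -9 + (q + (1/2)*4*16)*(-1 + q) = -9 + (q + 32)*(-1 + q) = -9 + (32 + q)*(-1 + q) = -9 + (-1 + q)*(32 + q))
-20*v(2, j)*(-42) = -20*(-41 + (-29/3)**2 + 31*(-29/3))*(-42) = -20*(-41 + 841/9 - 899/3)*(-42) = -20*(-2225/9)*(-42) = (44500/9)*(-42) = -623000/3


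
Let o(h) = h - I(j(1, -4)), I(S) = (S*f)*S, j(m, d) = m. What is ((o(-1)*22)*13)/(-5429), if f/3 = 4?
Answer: 3718/5429 ≈ 0.68484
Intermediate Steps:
f = 12 (f = 3*4 = 12)
I(S) = 12*S**2 (I(S) = (S*12)*S = (12*S)*S = 12*S**2)
o(h) = -12 + h (o(h) = h - 12*1**2 = h - 12 = -12 + h)
((o(-1)*22)*13)/(-5429) = (((-12 - 1)*22)*13)/(-5429) = (-13*22*13)*(-1/5429) = -286*13*(-1/5429) = -3718*(-1/5429) = 3718/5429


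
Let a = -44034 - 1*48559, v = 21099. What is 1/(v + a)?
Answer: -1/71494 ≈ -1.3987e-5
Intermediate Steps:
a = -92593 (a = -44034 - 48559 = -92593)
1/(v + a) = 1/(21099 - 92593) = 1/(-71494) = -1/71494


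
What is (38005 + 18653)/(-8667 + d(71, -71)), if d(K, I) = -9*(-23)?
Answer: -9443/1410 ≈ -6.6972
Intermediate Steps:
d(K, I) = 207
(38005 + 18653)/(-8667 + d(71, -71)) = (38005 + 18653)/(-8667 + 207) = 56658/(-8460) = 56658*(-1/8460) = -9443/1410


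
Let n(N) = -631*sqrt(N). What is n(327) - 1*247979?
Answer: -247979 - 631*sqrt(327) ≈ -2.5939e+5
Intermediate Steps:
n(327) - 1*247979 = -631*sqrt(327) - 1*247979 = -631*sqrt(327) - 247979 = -247979 - 631*sqrt(327)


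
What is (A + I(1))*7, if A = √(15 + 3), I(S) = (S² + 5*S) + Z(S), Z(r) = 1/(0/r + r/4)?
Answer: 70 + 21*√2 ≈ 99.698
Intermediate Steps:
Z(r) = 4/r (Z(r) = 1/(0 + r*(¼)) = 1/(0 + r/4) = 1/(r/4) = 4/r)
I(S) = S² + 4/S + 5*S (I(S) = (S² + 5*S) + 4/S = S² + 4/S + 5*S)
A = 3*√2 (A = √18 = 3*√2 ≈ 4.2426)
(A + I(1))*7 = (3*√2 + (4 + 1²*(5 + 1))/1)*7 = (3*√2 + 1*(4 + 1*6))*7 = (3*√2 + 1*(4 + 6))*7 = (3*√2 + 1*10)*7 = (3*√2 + 10)*7 = (10 + 3*√2)*7 = 70 + 21*√2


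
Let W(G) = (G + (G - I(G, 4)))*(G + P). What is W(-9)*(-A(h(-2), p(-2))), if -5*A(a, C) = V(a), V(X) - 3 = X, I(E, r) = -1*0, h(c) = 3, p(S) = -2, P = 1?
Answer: 864/5 ≈ 172.80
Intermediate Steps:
I(E, r) = 0
V(X) = 3 + X
A(a, C) = -⅗ - a/5 (A(a, C) = -(3 + a)/5 = -⅗ - a/5)
W(G) = 2*G*(1 + G) (W(G) = (G + (G - 1*0))*(G + 1) = (G + (G + 0))*(1 + G) = (G + G)*(1 + G) = (2*G)*(1 + G) = 2*G*(1 + G))
W(-9)*(-A(h(-2), p(-2))) = (2*(-9)*(1 - 9))*(-(-⅗ - ⅕*3)) = (2*(-9)*(-8))*(-(-⅗ - ⅗)) = 144*(-1*(-6/5)) = 144*(6/5) = 864/5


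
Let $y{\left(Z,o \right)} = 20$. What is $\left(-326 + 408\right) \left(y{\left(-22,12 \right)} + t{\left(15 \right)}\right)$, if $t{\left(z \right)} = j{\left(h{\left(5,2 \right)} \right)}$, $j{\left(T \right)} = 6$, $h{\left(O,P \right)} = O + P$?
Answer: $2132$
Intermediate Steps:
$t{\left(z \right)} = 6$
$\left(-326 + 408\right) \left(y{\left(-22,12 \right)} + t{\left(15 \right)}\right) = \left(-326 + 408\right) \left(20 + 6\right) = 82 \cdot 26 = 2132$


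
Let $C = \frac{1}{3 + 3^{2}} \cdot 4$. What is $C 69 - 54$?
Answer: $-31$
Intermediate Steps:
$C = \frac{1}{3}$ ($C = \frac{1}{3 + 9} \cdot 4 = \frac{1}{12} \cdot 4 = \frac{1}{3} \approx 0.33333$)
$C 69 - 54 = \frac{1}{3} \cdot 69 - 54 = 23 - 54 = -31$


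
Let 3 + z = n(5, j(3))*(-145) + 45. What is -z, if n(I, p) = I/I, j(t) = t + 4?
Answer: 103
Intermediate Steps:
j(t) = 4 + t
n(I, p) = 1
z = -103 (z = -3 + (1*(-145) + 45) = -3 + (-145 + 45) = -3 - 100 = -103)
-z = -1*(-103) = 103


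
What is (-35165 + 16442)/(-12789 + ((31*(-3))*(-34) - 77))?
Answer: 18723/9704 ≈ 1.9294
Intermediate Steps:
(-35165 + 16442)/(-12789 + ((31*(-3))*(-34) - 77)) = -18723/(-12789 + (-93*(-34) - 77)) = -18723/(-12789 + (3162 - 77)) = -18723/(-12789 + 3085) = -18723/(-9704) = -18723*(-1/9704) = 18723/9704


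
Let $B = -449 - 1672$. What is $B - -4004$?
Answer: $1883$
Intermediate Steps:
$B = -2121$ ($B = -449 - 1672 = -2121$)
$B - -4004 = -2121 - -4004 = -2121 + 4004 = 1883$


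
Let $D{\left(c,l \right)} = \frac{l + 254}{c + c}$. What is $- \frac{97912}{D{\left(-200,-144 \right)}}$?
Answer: $\frac{3916480}{11} \approx 3.5604 \cdot 10^{5}$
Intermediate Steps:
$D{\left(c,l \right)} = \frac{254 + l}{2 c}$
$- \frac{97912}{D{\left(-200,-144 \right)}} = - \frac{97912}{\frac{1}{2} \frac{1}{-200} \left(254 - 144\right)} = - \frac{97912}{\frac{1}{2} \left(- \frac{1}{200}\right) 110} = - \frac{97912}{- \frac{11}{40}} = \left(-97912\right) \left(- \frac{40}{11}\right) = \frac{3916480}{11}$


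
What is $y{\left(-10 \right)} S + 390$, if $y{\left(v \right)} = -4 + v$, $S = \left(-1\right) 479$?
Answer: $7096$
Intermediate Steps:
$S = -479$
$y{\left(-10 \right)} S + 390 = \left(-4 - 10\right) \left(-479\right) + 390 = \left(-14\right) \left(-479\right) + 390 = 6706 + 390 = 7096$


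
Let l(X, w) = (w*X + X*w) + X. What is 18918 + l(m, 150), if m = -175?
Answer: -33757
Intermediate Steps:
l(X, w) = X + 2*X*w (l(X, w) = (X*w + X*w) + X = 2*X*w + X = X + 2*X*w)
18918 + l(m, 150) = 18918 - 175*(1 + 2*150) = 18918 - 175*(1 + 300) = 18918 - 175*301 = 18918 - 52675 = -33757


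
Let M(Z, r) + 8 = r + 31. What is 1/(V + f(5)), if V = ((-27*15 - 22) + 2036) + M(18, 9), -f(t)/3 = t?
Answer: 1/1626 ≈ 0.00061501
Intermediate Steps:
M(Z, r) = 23 + r (M(Z, r) = -8 + (r + 31) = -8 + (31 + r) = 23 + r)
f(t) = -3*t
V = 1641 (V = ((-27*15 - 22) + 2036) + (23 + 9) = ((-405 - 22) + 2036) + 32 = (-427 + 2036) + 32 = 1609 + 32 = 1641)
1/(V + f(5)) = 1/(1641 - 3*5) = 1/(1641 - 15) = 1/1626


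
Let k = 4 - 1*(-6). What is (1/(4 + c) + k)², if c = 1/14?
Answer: 341056/3249 ≈ 104.97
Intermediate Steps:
c = 1/14 ≈ 0.071429
k = 10 (k = 4 + 6 = 10)
(1/(4 + c) + k)² = (1/(4 + 1/14) + 10)² = (1/(57/14) + 10)² = (14/57 + 10)² = (584/57)² = 341056/3249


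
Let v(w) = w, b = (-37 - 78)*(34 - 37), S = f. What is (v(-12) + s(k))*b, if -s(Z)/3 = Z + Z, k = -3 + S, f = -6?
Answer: 14490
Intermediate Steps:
S = -6
b = 345 (b = -115*(-3) = 345)
k = -9 (k = -3 - 6 = -9)
s(Z) = -6*Z (s(Z) = -3*(Z + Z) = -6*Z)
(v(-12) + s(k))*b = (-12 - 6*(-9))*345 = (-12 + 54)*345 = 42*345 = 14490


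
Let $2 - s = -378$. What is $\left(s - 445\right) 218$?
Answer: $-14170$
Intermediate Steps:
$s = 380$ ($s = 2 - -378 = 2 + 378 = 380$)
$\left(s - 445\right) 218 = \left(380 - 445\right) 218 = \left(-65\right) 218 = -14170$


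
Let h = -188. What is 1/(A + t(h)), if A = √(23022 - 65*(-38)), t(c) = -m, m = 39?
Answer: 39/23971 + 2*√6373/23971 ≈ 0.0082876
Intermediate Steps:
t(c) = -39 (t(c) = -1*39 = -39)
A = 2*√6373 (A = √(23022 + 2470) = √25492 = 2*√6373 ≈ 159.66)
1/(A + t(h)) = 1/(2*√6373 - 39) = 1/(-39 + 2*√6373)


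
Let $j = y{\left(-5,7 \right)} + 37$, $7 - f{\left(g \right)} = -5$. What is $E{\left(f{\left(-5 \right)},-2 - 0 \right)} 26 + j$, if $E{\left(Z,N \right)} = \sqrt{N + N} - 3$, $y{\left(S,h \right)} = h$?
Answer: $-34 + 52 i \approx -34.0 + 52.0 i$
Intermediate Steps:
$f{\left(g \right)} = 12$ ($f{\left(g \right)} = 7 - -5 = 7 + 5 = 12$)
$j = 44$ ($j = 7 + 37 = 44$)
$E{\left(Z,N \right)} = -3 + \sqrt{2} \sqrt{N}$ ($E{\left(Z,N \right)} = \sqrt{2 N} - 3 = \sqrt{2} \sqrt{N} - 3 = -3 + \sqrt{2} \sqrt{N}$)
$E{\left(f{\left(-5 \right)},-2 - 0 \right)} 26 + j = \left(-3 + \sqrt{2} \sqrt{-2 - 0}\right) 26 + 44 = \left(-3 + \sqrt{2} \sqrt{-2 + 0}\right) 26 + 44 = \left(-3 + \sqrt{2} \sqrt{-2}\right) 26 + 44 = \left(-3 + \sqrt{2} i \sqrt{2}\right) 26 + 44 = \left(-3 + 2 i\right) 26 + 44 = \left(-78 + 52 i\right) + 44 = -34 + 52 i$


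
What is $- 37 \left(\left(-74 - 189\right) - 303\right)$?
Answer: $20942$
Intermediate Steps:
$- 37 \left(\left(-74 - 189\right) - 303\right) = - 37 \left(-263 - 303\right) = \left(-37\right) \left(-566\right) = 20942$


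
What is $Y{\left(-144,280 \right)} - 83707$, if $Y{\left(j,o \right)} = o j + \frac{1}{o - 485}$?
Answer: $- \frac{25425536}{205} \approx -1.2403 \cdot 10^{5}$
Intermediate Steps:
$Y{\left(j,o \right)} = \frac{1}{-485 + o} + j o$ ($Y{\left(j,o \right)} = j o + \frac{1}{-485 + o} = \frac{1}{-485 + o} + j o$)
$Y{\left(-144,280 \right)} - 83707 = \frac{1 - 144 \cdot 280^{2} - \left(-69840\right) 280}{-485 + 280} - 83707 = \frac{1 - 11289600 + 19555200}{-205} + \left(-249362 + 165655\right) = - \frac{1 - 11289600 + 19555200}{205} - 83707 = \left(- \frac{1}{205}\right) 8265601 - 83707 = - \frac{8265601}{205} - 83707 = - \frac{25425536}{205}$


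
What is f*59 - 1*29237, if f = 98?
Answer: -23455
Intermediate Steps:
f*59 - 1*29237 = 98*59 - 1*29237 = 5782 - 29237 = -23455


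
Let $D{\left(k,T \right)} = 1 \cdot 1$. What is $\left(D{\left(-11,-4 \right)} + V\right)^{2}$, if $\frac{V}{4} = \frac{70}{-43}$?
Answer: $\frac{56169}{1849} \approx 30.378$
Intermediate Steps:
$D{\left(k,T \right)} = 1$
$V = - \frac{280}{43}$ ($V = 4 \frac{70}{-43} = 4 \cdot 70 \left(- \frac{1}{43}\right) = 4 \left(- \frac{70}{43}\right) = - \frac{280}{43} \approx -6.5116$)
$\left(D{\left(-11,-4 \right)} + V\right)^{2} = \left(1 - \frac{280}{43}\right)^{2} = \left(- \frac{237}{43}\right)^{2} = \frac{56169}{1849}$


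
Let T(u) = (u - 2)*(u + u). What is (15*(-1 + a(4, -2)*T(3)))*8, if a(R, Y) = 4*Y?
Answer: -5880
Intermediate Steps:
T(u) = 2*u*(-2 + u) (T(u) = (-2 + u)*(2*u) = 2*u*(-2 + u))
(15*(-1 + a(4, -2)*T(3)))*8 = (15*(-1 + (4*(-2))*(2*3*(-2 + 3))))*8 = (15*(-1 - 16*3))*8 = (15*(-1 - 8*6))*8 = (15*(-1 - 48))*8 = (15*(-49))*8 = -735*8 = -5880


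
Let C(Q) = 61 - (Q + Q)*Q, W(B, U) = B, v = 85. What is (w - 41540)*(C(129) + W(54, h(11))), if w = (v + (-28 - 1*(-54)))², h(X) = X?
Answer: 969106573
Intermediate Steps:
w = 12321 (w = (85 + (-28 - 1*(-54)))² = (85 + (-28 + 54))² = (85 + 26)² = 111² = 12321)
C(Q) = 61 - 2*Q² (C(Q) = 61 - 2*Q*Q = 61 - 2*Q²)
(w - 41540)*(C(129) + W(54, h(11))) = (12321 - 41540)*((61 - 2*129²) + 54) = -29219*((61 - 2*16641) + 54) = -29219*((61 - 33282) + 54) = -29219*(-33221 + 54) = -29219*(-33167) = 969106573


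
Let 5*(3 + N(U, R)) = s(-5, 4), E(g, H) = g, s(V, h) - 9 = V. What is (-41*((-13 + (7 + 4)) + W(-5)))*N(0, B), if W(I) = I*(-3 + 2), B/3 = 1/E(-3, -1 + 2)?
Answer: 1353/5 ≈ 270.60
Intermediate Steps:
s(V, h) = 9 + V
B = -1 (B = 3/(-3) = 3*(-⅓) = -1)
W(I) = -I (W(I) = I*(-1) = -I)
N(U, R) = -11/5 (N(U, R) = -3 + (9 - 5)/5 = -3 + (⅕)*4 = -3 + ⅘ = -11/5)
(-41*((-13 + (7 + 4)) + W(-5)))*N(0, B) = -41*((-13 + (7 + 4)) - 1*(-5))*(-11/5) = -41*((-13 + 11) + 5)*(-11/5) = -41*(-2 + 5)*(-11/5) = -41*3*(-11/5) = -123*(-11/5) = 1353/5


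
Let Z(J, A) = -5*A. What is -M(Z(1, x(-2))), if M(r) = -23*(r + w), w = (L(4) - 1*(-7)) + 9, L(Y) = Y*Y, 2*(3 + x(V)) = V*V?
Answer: 851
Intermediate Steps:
x(V) = -3 + V²/2 (x(V) = -3 + (V*V)/2 = -3 + V²/2)
L(Y) = Y²
w = 32 (w = (4² - 1*(-7)) + 9 = (16 + 7) + 9 = 23 + 9 = 32)
M(r) = -736 - 23*r (M(r) = -23*(r + 32) = -23*(32 + r) = -736 - 23*r)
-M(Z(1, x(-2))) = -(-736 - (-115)*(-3 + (½)*(-2)²)) = -(-736 - (-115)*(-3 + (½)*4)) = -(-736 - (-115)*(-3 + 2)) = -(-736 - (-115)*(-1)) = -(-736 - 23*5) = -(-736 - 115) = -1*(-851) = 851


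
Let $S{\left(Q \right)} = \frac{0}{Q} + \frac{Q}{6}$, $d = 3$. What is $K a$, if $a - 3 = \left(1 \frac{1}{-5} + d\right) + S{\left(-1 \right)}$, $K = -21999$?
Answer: $- \frac{1239277}{10} \approx -1.2393 \cdot 10^{5}$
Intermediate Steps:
$S{\left(Q \right)} = \frac{Q}{6}$ ($S{\left(Q \right)} = 0 + Q \frac{1}{6} = 0 + \frac{Q}{6} = \frac{Q}{6}$)
$a = \frac{169}{30}$ ($a = 3 + \left(\left(1 \frac{1}{-5} + 3\right) + \frac{1}{6} \left(-1\right)\right) = 3 + \left(\left(1 \left(- \frac{1}{5}\right) + 3\right) - \frac{1}{6}\right) = 3 + \left(\left(- \frac{1}{5} + 3\right) - \frac{1}{6}\right) = 3 + \left(\frac{14}{5} - \frac{1}{6}\right) = 3 + \frac{79}{30} = \frac{169}{30} \approx 5.6333$)
$K a = \left(-21999\right) \frac{169}{30} = - \frac{1239277}{10}$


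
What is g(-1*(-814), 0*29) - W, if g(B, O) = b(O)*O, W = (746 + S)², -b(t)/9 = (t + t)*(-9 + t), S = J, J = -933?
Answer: -34969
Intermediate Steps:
S = -933
b(t) = -18*t*(-9 + t) (b(t) = -9*(t + t)*(-9 + t) = -9*2*t*(-9 + t) = -18*t*(-9 + t))
W = 34969 (W = (746 - 933)² = (-187)² = 34969)
g(B, O) = 18*O²*(9 - O) (g(B, O) = (18*O*(9 - O))*O = 18*O²*(9 - O))
g(-1*(-814), 0*29) - W = 18*(0*29)²*(9 - 0*29) - 1*34969 = 18*0²*(9 - 1*0) - 34969 = 18*0*(9 + 0) - 34969 = 18*0*9 - 34969 = 0 - 34969 = -34969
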